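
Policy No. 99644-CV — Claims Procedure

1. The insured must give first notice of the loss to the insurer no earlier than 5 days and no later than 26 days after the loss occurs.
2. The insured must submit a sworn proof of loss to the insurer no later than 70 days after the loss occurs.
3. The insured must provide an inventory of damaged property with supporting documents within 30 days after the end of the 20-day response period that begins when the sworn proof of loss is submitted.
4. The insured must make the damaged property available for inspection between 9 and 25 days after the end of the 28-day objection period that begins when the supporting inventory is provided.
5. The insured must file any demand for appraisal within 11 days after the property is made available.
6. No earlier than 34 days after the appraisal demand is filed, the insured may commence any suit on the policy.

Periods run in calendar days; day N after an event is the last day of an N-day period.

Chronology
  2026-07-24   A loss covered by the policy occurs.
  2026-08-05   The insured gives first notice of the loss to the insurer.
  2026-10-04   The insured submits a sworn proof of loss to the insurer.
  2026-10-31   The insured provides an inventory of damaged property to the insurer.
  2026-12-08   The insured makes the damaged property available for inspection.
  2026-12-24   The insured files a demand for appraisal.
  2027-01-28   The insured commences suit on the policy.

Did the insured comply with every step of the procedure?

Step 1: the window is 5–26 days after 2026-07-24 (when the loss occurs), so 2026-07-29 through 2026-08-19; done 2026-08-05, which is between those dates.
Step 2: 70 days after 2026-07-24 (when the loss occurs) is 2026-10-02; not done until 2026-10-04, 2 days after the deadline.
The analysis stops there.

No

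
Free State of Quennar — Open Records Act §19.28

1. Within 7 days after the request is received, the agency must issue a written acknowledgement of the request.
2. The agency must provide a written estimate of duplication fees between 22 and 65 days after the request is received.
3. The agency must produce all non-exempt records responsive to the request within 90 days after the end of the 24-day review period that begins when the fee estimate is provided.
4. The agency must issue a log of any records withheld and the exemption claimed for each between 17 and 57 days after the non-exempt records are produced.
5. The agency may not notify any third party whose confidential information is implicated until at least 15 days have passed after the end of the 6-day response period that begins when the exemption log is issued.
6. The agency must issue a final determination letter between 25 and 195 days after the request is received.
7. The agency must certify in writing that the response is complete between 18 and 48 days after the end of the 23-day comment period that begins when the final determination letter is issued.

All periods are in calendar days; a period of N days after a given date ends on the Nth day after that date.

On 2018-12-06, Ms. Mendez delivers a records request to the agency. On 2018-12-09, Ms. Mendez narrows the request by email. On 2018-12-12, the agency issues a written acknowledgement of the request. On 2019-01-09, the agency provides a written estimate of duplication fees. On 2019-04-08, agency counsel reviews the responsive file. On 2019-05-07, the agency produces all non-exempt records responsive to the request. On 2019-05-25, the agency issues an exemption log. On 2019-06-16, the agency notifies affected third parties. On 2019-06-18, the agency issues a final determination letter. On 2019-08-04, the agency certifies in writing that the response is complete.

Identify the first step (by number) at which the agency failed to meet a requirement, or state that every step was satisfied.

Step 3

Step 1 — counting 7 days from 2018-12-06 (when the request is received) gives a deadline of 2018-12-13; 2018-12-12 is within that limit.
Step 2 — 22 and 65 days from 2018-12-06 (when the request is received) are 2018-12-28 and 2019-02-09 respectively; 2019-01-09 falls inside that range.
Step 3 — counting 90 days from 2019-02-02 (end of the 24-day review period, which began when the fee estimate is provided on 2019-01-09) gives a deadline of 2019-05-03; not done until 2019-05-07, 4 days after the deadline.
The analysis stops there.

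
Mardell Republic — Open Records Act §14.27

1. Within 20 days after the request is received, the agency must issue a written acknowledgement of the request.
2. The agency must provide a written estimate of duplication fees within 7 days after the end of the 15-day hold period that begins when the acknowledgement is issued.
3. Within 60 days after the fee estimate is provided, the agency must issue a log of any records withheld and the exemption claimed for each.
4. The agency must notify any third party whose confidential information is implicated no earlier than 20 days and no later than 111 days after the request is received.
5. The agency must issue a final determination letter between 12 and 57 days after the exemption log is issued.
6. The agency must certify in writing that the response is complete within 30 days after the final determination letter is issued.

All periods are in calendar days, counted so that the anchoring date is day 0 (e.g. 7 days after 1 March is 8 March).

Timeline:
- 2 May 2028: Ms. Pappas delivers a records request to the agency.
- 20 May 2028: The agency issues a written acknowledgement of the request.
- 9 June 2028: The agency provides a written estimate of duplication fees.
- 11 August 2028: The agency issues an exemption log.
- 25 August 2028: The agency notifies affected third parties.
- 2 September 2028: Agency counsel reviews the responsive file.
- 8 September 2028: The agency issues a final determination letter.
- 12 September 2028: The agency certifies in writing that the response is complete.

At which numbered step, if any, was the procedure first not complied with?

(1) due by 2 May 2028 + 20 days = 22 May 2028; done 20 May 2028 — timely.
(2) due by 4 June 2028 + 7 days = 11 June 2028; 9 June 2028 is within that limit.
(3) due by 9 June 2028 + 60 days = 8 August 2028; done 11 August 2028 — 3 days late.

Step 3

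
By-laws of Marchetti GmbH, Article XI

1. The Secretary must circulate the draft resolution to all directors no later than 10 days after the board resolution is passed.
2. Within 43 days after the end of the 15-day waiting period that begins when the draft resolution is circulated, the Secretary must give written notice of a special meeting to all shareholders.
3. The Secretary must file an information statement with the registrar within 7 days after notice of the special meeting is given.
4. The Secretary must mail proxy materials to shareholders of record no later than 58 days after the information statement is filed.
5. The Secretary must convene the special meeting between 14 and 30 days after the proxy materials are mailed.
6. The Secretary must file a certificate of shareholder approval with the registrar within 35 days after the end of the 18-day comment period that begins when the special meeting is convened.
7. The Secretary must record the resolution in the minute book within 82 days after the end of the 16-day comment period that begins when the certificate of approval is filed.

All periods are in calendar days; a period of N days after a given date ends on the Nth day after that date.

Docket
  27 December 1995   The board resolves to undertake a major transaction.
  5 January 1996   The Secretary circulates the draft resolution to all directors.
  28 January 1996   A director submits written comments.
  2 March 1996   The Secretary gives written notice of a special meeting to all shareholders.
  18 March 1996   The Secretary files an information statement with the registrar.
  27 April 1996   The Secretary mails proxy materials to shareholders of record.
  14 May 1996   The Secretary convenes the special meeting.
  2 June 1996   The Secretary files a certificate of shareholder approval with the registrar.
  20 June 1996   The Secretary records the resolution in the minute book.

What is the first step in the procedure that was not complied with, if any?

Step 3

Step 1: 10 days after 27 December 1995 (when the board resolution is passed) is 6 January 1996; 5 January 1996 is within that limit.
Step 2: 43 days after 20 January 1996 (end of the 15-day waiting period, which began when the draft resolution is circulated on 5 January 1996) is 3 March 1996; 2 March 1996 is within that limit.
Step 3: 7 days after 2 March 1996 (when notice of the special meeting is given) is 9 March 1996; not done until 18 March 1996, 9 days after the deadline.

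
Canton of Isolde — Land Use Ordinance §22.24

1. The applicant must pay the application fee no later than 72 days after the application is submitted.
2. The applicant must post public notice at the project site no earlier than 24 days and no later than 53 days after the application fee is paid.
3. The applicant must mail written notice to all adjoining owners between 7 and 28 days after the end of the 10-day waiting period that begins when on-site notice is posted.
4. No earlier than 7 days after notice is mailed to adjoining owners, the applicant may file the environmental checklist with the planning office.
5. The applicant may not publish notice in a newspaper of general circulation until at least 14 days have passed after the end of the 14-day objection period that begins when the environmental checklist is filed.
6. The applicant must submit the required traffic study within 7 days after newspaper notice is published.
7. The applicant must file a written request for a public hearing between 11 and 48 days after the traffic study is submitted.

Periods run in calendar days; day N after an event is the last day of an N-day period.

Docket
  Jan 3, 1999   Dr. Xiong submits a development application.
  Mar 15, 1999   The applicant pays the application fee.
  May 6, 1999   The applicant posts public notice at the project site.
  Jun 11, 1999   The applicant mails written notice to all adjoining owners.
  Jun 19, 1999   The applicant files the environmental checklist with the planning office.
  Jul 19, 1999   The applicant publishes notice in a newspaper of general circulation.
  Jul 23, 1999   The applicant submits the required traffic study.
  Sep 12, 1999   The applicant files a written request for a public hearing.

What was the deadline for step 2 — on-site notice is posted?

May 7, 1999

Step 2 runs from Mar 15, 1999, when the application fee is paid. The window is 24–53 days after Mar 15, 1999; it closes on May 7, 1999.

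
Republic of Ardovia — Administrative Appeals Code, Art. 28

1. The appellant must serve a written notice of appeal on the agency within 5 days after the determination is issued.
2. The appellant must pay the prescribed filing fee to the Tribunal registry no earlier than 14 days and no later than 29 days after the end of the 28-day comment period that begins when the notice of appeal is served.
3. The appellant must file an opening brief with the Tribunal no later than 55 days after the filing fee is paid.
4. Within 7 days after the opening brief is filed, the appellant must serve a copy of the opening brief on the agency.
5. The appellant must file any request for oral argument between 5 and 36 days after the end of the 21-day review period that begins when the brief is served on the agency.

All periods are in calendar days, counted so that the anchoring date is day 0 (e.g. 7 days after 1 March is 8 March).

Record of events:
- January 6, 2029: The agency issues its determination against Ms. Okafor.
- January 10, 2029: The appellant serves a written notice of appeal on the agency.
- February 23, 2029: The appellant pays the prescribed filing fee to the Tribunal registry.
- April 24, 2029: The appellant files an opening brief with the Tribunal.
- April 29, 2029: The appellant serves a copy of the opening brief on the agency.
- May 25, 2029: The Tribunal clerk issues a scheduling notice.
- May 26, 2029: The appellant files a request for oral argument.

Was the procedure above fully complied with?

Step 1: 5 days after January 6, 2029 (when the determination is issued) is January 11, 2029; done January 10, 2029 — timely.
Step 2: the window is 14–29 days after February 7, 2029 (end of the 28-day comment period, which began when the notice of appeal is served on January 10, 2029), so February 21, 2029 through March 8, 2029; February 23, 2029 falls inside that range.
Step 3: 55 days after February 23, 2029 (when the filing fee is paid) is April 19, 2029; April 24, 2029 misses that deadline by 5 days.

No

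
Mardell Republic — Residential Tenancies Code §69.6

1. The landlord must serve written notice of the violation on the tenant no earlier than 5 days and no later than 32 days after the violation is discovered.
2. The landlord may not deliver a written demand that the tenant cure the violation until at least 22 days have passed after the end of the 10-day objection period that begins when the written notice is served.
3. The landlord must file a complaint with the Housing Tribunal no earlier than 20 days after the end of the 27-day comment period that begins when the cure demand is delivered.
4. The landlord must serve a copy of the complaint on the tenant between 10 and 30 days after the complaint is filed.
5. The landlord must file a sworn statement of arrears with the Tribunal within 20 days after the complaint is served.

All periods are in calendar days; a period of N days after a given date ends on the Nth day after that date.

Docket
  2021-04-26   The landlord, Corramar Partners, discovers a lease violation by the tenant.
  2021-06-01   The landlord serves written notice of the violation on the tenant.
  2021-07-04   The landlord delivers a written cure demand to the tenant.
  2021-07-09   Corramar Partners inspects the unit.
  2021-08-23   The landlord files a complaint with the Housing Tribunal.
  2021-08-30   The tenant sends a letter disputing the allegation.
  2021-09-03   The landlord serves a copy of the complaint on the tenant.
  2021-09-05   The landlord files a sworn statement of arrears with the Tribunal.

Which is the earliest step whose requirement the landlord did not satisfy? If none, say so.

Step 1

Step 1 — 5 and 32 days from 2021-04-26 (when the violation is discovered) are 2021-05-01 and 2021-05-28 respectively; 2021-06-01 is 4 days past the end of the window.
The analysis stops there.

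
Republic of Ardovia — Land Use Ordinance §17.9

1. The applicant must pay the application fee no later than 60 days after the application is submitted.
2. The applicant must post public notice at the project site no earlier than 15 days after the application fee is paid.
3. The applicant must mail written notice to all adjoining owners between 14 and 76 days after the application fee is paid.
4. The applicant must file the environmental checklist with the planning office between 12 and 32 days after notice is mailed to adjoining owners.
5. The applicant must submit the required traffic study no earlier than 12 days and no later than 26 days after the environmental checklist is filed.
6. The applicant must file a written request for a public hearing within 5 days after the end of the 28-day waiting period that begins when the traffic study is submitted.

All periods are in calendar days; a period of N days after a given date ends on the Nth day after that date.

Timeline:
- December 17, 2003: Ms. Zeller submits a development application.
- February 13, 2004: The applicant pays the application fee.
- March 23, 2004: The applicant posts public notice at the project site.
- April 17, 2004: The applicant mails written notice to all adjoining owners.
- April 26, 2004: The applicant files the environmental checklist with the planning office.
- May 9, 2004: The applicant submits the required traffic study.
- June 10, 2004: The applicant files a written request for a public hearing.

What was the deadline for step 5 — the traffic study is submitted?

Step 5 runs from April 26, 2004, when the environmental checklist is filed. The window is 12–26 days after April 26, 2004; it closes on May 22, 2004.

May 22, 2004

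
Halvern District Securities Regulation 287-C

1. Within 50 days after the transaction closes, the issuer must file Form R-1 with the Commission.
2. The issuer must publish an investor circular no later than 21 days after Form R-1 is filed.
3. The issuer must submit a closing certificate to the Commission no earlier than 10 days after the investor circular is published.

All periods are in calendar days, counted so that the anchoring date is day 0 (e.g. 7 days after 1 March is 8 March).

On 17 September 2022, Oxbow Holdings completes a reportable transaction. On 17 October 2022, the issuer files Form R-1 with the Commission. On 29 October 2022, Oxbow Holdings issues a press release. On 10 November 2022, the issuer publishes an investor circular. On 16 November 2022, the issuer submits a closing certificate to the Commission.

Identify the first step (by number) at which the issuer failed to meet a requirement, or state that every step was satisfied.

(1) due by 17 September 2022 + 50 days = 6 November 2022; 17 October 2022 is within that limit.
(2) due by 17 October 2022 + 21 days = 7 November 2022; 10 November 2022 misses that deadline by 3 days.

Step 2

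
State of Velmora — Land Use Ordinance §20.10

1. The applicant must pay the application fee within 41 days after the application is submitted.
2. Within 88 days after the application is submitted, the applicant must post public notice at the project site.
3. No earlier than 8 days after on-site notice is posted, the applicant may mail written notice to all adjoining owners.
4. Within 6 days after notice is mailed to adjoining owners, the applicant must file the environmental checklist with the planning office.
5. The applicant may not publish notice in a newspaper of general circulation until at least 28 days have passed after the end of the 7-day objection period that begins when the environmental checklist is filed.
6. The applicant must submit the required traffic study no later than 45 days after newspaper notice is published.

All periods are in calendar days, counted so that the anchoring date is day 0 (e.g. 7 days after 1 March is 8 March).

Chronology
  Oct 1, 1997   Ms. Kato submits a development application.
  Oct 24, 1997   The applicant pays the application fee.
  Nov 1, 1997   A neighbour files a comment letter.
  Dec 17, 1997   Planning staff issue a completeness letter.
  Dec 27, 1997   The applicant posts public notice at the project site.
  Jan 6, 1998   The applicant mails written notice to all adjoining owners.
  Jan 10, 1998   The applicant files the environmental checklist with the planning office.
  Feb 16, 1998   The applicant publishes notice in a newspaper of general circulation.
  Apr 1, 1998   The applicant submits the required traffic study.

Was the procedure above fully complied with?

Yes

Step 1 — counting 41 days from Oct 1, 1997 (when the application is submitted) gives a deadline of Nov 11, 1997; done Oct 24, 1997 — timely.
Step 2 — counting 88 days from Oct 1, 1997 (when the application is submitted) gives a deadline of Dec 28, 1997; completed Dec 27, 1997, before the deadline.
Step 3 — must wait 8 days from Dec 27, 1997 (when on-site notice is posted), so not before Jan 4, 1998; done Jan 6, 1998, after the minimum wait.
Step 4 — counting 6 days from Jan 6, 1998 (when notice is mailed to adjoining owners) gives a deadline of Jan 12, 1998; Jan 10, 1998 is within that limit.
Step 5 — must wait 28 days from Jan 17, 1998 (end of the 7-day objection period, which began when the environmental checklist is filed on Jan 10, 1998), so not before Feb 14, 1998; Feb 16, 1998 is on or after that date.
Step 6 — counting 45 days from Feb 16, 1998 (when newspaper notice is published) gives a deadline of Apr 2, 1998; completed Apr 1, 1998, before the deadline.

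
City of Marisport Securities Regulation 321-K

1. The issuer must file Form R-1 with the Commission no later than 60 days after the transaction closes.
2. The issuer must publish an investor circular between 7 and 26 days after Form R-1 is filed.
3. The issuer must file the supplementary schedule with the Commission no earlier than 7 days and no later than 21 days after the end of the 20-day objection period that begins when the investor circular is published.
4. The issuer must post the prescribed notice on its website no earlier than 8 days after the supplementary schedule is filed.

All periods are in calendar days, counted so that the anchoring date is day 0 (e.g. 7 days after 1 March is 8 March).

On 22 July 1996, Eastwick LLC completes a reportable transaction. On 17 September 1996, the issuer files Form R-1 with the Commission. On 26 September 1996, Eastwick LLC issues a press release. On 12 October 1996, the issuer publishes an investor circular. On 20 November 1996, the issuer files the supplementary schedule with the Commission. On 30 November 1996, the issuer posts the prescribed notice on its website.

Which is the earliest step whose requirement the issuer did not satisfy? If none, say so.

(1) due by 22 July 1996 + 60 days = 20 September 1996; done 17 September 1996 — timely.
(2) the permitted window runs from 17 September 1996 + 7 = 24 September 1996 to 17 September 1996 + 26 = 13 October 1996; 12 October 1996 falls inside that range.
(3) the permitted window runs from 1 November 1996 + 7 = 8 November 1996 to 1 November 1996 + 21 = 22 November 1996; 20 November 1996 falls inside that range.
(4) permitted from 20 November 1996 + 8 days = 28 November 1996 onward; done 30 November 1996, after the minimum wait.

None — every step was satisfied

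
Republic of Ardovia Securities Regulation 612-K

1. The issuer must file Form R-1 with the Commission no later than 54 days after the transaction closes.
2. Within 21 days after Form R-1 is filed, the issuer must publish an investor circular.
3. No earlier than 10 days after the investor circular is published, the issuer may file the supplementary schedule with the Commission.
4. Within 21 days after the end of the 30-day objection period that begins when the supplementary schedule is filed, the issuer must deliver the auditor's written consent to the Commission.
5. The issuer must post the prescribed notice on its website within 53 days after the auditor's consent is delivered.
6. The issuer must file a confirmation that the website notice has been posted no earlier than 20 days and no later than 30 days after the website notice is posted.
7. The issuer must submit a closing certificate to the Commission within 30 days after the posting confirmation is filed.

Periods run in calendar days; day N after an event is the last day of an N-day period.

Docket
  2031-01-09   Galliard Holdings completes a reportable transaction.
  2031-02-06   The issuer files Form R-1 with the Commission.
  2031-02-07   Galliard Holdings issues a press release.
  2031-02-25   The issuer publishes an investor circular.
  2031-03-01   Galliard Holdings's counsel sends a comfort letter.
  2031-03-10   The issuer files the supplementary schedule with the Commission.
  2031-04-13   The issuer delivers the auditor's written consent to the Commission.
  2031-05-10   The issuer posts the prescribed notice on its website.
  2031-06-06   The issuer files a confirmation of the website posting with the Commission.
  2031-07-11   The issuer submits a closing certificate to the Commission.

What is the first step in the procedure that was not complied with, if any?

Step 1 — counting 54 days from 2031-01-09 (when the transaction closes) gives a deadline of 2031-03-04; done 2031-02-06 — timely.
Step 2 — counting 21 days from 2031-02-06 (when Form R-1 is filed) gives a deadline of 2031-02-27; done 2031-02-25 — timely.
Step 3 — must wait 10 days from 2031-02-25 (when the investor circular is published), so not before 2031-03-07; 2031-03-10 is on or after that date.
Step 4 — counting 21 days from 2031-04-09 (end of the 30-day objection period, which began when the supplementary schedule is filed on 2031-03-10) gives a deadline of 2031-04-30; completed 2031-04-13, before the deadline.
Step 5 — counting 53 days from 2031-04-13 (when the auditor's consent is delivered) gives a deadline of 2031-06-05; completed 2031-05-10, before the deadline.
Step 6 — 20 and 30 days from 2031-05-10 (when the website notice is posted) are 2031-05-30 and 2031-06-09 respectively; 2031-06-06 falls inside that range.
Step 7 — counting 30 days from 2031-06-06 (when the posting confirmation is filed) gives a deadline of 2031-07-06; done 2031-07-11 — 5 days late.

Step 7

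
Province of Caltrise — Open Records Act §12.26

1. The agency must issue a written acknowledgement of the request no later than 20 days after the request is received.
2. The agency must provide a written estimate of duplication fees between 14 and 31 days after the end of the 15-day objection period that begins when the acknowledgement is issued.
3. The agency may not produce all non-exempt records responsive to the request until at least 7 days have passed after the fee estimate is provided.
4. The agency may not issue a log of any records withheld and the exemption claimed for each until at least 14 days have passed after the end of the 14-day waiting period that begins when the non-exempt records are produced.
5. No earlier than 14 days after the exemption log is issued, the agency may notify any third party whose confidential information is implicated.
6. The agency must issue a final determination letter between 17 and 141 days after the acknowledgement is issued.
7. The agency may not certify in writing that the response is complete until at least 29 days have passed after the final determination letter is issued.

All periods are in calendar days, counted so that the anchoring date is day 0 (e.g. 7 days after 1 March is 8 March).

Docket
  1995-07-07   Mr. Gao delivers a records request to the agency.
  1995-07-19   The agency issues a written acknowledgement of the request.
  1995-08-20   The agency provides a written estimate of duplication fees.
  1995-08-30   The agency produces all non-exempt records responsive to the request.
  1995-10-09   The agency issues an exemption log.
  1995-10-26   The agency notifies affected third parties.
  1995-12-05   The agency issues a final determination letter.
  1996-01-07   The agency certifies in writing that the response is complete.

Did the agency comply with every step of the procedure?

(1) due by 1995-07-07 + 20 days = 1995-07-27; done 1995-07-19 — timely.
(2) the permitted window runs from 1995-08-03 + 14 = 1995-08-17 to 1995-08-03 + 31 = 1995-09-03; 1995-08-20 falls inside that range.
(3) permitted from 1995-08-20 + 7 days = 1995-08-27 onward; done 1995-08-30, after the minimum wait.
(4) permitted from 1995-09-13 + 14 days = 1995-09-27 onward; done 1995-10-09 — permitted.
(5) permitted from 1995-10-09 + 14 days = 1995-10-23 onward; done 1995-10-26 — permitted.
(6) the permitted window runs from 1995-07-19 + 17 = 1995-08-05 to 1995-07-19 + 141 = 1995-12-07; 1995-12-05 falls inside that range.
(7) permitted from 1995-12-05 + 29 days = 1996-01-03 onward; done 1996-01-07 — permitted.

Yes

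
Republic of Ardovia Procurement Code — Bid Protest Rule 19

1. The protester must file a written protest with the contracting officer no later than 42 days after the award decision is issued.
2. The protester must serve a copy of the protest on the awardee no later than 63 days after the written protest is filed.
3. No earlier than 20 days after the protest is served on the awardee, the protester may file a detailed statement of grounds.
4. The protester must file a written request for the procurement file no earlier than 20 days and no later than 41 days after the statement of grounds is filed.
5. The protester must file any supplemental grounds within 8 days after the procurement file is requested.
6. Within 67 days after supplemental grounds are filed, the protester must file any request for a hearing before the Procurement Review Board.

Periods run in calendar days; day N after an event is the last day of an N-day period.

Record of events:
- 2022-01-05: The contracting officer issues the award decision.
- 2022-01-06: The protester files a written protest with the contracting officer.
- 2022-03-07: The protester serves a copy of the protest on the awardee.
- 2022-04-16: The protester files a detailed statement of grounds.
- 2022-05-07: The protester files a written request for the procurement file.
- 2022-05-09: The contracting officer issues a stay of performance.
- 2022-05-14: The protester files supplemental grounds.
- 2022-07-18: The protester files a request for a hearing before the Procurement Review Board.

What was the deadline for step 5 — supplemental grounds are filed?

Step 5 runs from 2022-05-07, when the procurement file is requested. 8 days after 2022-05-07 is 2022-05-15.

2022-05-15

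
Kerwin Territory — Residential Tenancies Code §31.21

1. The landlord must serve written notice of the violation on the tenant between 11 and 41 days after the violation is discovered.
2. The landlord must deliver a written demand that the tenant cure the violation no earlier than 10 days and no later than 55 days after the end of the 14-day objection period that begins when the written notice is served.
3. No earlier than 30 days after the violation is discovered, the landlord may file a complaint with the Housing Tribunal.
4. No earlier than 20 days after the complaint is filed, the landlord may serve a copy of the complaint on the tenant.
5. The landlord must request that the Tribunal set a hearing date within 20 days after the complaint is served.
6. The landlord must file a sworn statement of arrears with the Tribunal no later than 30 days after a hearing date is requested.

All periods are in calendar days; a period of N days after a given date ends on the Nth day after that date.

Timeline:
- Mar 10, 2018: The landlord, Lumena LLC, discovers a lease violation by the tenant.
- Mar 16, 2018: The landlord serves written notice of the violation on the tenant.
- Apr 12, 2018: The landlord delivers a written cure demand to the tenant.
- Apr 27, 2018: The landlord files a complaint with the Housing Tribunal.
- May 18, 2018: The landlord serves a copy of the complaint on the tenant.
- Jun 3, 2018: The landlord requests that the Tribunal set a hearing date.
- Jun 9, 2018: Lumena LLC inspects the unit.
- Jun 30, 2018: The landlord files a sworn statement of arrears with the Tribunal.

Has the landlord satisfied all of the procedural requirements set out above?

No

Step 1: the window is 11–41 days after Mar 10, 2018 (when the violation is discovered), so Mar 21, 2018 through Apr 20, 2018; done Mar 16, 2018 — 5 days before the window opened.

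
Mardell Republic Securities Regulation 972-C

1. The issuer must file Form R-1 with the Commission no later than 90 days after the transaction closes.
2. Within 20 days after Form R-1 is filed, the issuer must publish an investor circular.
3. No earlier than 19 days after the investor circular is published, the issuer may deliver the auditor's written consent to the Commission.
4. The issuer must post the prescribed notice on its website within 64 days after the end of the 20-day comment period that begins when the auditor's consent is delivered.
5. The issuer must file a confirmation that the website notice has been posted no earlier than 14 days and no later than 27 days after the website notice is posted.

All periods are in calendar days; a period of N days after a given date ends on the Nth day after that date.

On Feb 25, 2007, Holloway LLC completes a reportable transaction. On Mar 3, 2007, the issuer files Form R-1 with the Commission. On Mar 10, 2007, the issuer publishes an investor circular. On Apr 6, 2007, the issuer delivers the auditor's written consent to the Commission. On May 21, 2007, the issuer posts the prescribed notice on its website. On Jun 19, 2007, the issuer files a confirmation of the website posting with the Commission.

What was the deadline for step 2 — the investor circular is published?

Step 2 runs from Mar 3, 2007, when Form R-1 is filed. 20 days after Mar 3, 2007 is Mar 23, 2007.

Mar 23, 2007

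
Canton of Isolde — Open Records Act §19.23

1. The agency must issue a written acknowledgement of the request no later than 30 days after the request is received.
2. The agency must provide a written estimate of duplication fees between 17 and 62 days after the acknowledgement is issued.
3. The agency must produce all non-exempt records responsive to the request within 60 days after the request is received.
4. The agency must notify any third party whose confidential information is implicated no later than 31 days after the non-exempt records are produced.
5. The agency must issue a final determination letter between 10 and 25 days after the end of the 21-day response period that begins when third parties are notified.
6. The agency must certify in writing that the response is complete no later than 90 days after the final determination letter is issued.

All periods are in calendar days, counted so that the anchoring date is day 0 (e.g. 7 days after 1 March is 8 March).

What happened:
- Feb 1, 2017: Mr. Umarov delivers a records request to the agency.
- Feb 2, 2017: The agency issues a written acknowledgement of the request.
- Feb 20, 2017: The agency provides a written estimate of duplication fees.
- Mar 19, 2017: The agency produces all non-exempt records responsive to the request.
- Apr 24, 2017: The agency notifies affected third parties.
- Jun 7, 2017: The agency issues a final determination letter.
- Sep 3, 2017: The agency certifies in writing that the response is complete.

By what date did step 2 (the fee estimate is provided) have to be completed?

Apr 5, 2017

Step 2 runs from Feb 2, 2017, when the acknowledgement is issued. The window is 17–62 days after Feb 2, 2017; it closes on Apr 5, 2017.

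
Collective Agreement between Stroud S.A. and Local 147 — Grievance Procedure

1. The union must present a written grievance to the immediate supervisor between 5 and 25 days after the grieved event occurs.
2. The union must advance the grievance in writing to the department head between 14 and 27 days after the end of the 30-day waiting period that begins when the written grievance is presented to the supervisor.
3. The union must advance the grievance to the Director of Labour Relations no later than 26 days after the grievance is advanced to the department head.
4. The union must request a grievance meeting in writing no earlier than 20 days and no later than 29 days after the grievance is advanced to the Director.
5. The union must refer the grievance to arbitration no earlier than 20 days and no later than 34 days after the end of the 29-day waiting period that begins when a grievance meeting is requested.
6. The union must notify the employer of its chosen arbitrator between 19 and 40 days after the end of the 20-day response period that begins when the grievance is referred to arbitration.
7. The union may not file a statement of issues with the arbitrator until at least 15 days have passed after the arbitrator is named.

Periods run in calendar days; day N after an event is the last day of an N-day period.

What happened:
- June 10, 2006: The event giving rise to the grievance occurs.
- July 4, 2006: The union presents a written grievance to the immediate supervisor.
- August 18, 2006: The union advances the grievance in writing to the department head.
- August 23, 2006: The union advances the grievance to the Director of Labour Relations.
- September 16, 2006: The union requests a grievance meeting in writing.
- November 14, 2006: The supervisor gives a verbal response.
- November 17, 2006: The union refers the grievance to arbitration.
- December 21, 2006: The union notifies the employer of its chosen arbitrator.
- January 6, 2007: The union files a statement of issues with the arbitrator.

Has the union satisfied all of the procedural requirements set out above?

No

Step 1 — 5 and 25 days from June 10, 2006 (when the grieved event occurs) are June 15, 2006 and July 5, 2006 respectively; done July 4, 2006 — within the window.
Step 2 — 14 and 27 days from August 3, 2006 (end of the 30-day waiting period, which began when the written grievance is presented to the supervisor on July 4, 2006) are August 17, 2006 and August 30, 2006 respectively; done August 18, 2006, which is between those dates.
Step 3 — counting 26 days from August 18, 2006 (when the grievance is advanced to the department head) gives a deadline of September 13, 2006; August 23, 2006 is within that limit.
Step 4 — 20 and 29 days from August 23, 2006 (when the grievance is advanced to the Director) are September 12, 2006 and September 21, 2006 respectively; done September 16, 2006, which is between those dates.
Step 5 — 20 and 34 days from October 15, 2006 (end of the 29-day waiting period, which began when a grievance meeting is requested on September 16, 2006) are November 4, 2006 and November 18, 2006 respectively; November 17, 2006 falls inside that range.
Step 6 — 19 and 40 days from December 7, 2006 (end of the 20-day response period, which began when the grievance is referred to arbitration on November 17, 2006) are December 26, 2006 and January 16, 2007 respectively; done December 21, 2006 — 5 days before the window opened.
Later steps need not be reached.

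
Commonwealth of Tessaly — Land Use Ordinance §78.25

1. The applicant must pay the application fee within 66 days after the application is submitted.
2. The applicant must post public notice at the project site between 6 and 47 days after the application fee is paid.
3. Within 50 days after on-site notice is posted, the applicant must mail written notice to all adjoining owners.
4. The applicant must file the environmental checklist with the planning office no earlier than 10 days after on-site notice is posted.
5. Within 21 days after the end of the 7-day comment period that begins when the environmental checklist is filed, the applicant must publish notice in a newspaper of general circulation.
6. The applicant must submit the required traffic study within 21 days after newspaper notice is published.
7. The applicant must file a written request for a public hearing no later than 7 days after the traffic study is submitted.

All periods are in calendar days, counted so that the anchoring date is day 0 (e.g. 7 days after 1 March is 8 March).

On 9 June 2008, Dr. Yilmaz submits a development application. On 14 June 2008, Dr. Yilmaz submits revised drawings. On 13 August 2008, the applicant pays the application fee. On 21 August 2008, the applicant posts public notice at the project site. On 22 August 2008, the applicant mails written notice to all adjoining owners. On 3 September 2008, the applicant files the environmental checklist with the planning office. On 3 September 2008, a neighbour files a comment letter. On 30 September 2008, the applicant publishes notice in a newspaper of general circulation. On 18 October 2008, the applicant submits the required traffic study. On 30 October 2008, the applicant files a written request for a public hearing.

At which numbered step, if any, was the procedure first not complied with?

Step 1: 66 days after 9 June 2008 (when the application is submitted) is 14 August 2008; completed 13 August 2008, before the deadline.
Step 2: the window is 6–47 days after 13 August 2008 (when the application fee is paid), so 19 August 2008 through 29 September 2008; done 21 August 2008 — within the window.
Step 3: 50 days after 21 August 2008 (when on-site notice is posted) is 10 October 2008; 22 August 2008 is within that limit.
Step 4: the earliest permitted date is 10 days after 21 August 2008 (when on-site notice is posted), i.e. 31 August 2008; 3 September 2008 is on or after that date.
Step 5: 21 days after 10 September 2008 (end of the 7-day comment period, which began when the environmental checklist is filed on 3 September 2008) is 1 October 2008; completed 30 September 2008, before the deadline.
Step 6: 21 days after 30 September 2008 (when newspaper notice is published) is 21 October 2008; completed 18 October 2008, before the deadline.
Step 7: 7 days after 18 October 2008 (when the traffic study is submitted) is 25 October 2008; done 30 October 2008 — 5 days late.
Later steps need not be reached.

Step 7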